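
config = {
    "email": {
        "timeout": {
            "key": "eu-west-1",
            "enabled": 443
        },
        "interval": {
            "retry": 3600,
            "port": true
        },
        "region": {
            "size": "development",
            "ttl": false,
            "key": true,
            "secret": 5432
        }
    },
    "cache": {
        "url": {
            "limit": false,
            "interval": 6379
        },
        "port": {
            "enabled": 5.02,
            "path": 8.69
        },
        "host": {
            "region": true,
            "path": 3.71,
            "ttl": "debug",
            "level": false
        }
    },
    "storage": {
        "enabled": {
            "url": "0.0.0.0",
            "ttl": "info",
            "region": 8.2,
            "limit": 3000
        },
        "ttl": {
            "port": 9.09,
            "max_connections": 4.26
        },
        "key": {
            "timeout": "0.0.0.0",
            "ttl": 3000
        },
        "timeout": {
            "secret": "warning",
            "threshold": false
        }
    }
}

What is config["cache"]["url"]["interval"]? 6379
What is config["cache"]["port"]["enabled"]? 5.02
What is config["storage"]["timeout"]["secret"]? "warning"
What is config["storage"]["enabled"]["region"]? 8.2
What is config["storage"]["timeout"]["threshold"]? False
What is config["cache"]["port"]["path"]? 8.69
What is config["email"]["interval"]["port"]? True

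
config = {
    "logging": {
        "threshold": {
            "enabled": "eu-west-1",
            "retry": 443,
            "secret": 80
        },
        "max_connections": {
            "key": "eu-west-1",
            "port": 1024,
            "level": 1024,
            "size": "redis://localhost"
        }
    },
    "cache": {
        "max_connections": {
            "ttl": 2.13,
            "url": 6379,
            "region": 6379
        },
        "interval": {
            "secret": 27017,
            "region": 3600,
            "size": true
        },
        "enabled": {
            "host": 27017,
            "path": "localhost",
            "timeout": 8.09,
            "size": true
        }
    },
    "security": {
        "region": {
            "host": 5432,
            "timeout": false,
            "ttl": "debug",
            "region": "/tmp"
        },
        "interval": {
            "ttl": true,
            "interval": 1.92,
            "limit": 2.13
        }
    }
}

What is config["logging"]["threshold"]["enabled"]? "eu-west-1"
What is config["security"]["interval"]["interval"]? 1.92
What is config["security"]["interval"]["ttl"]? True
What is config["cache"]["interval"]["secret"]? 27017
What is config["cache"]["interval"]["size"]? True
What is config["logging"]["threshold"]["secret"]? 80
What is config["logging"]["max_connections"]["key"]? "eu-west-1"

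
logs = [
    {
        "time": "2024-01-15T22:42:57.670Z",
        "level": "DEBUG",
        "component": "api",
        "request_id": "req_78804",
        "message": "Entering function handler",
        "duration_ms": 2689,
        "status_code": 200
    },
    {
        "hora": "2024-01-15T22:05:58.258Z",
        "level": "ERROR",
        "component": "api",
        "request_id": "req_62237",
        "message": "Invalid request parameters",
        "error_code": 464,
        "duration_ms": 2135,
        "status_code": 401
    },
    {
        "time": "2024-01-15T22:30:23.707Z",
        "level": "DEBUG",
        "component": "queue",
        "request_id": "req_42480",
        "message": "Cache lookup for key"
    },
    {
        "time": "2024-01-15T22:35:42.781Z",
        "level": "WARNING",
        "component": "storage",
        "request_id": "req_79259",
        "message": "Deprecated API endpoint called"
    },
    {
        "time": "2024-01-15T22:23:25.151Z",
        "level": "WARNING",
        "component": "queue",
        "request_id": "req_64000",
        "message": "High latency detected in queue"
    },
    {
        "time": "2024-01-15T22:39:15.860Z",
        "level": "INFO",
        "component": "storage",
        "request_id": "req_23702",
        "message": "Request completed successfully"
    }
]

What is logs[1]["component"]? "api"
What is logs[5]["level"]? "INFO"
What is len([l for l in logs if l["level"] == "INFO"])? 1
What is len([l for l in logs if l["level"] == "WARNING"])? 2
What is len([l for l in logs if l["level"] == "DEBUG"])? 2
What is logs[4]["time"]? "2024-01-15T22:23:25.151Z"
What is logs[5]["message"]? "Request completed successfully"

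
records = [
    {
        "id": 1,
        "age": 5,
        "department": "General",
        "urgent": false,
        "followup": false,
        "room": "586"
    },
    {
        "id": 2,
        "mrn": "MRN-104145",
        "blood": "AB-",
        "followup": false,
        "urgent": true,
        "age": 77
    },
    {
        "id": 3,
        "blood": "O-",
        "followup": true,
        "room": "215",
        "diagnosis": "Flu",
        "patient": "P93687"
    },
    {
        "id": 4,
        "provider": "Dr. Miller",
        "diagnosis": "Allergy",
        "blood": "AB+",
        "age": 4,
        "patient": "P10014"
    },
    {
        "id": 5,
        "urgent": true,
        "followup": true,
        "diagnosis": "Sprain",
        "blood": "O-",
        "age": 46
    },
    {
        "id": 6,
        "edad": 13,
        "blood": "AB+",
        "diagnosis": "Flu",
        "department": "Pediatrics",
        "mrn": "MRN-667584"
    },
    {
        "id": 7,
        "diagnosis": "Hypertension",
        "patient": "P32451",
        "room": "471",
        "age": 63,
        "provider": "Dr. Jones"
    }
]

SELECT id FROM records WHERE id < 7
[1, 2, 3, 4, 5, 6]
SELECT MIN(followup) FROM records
False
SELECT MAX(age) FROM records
77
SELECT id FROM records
[1, 2, 3, 4, 5, 6, 7]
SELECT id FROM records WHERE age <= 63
[1, 4, 5, 7]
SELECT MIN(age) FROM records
4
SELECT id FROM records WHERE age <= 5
[1, 4]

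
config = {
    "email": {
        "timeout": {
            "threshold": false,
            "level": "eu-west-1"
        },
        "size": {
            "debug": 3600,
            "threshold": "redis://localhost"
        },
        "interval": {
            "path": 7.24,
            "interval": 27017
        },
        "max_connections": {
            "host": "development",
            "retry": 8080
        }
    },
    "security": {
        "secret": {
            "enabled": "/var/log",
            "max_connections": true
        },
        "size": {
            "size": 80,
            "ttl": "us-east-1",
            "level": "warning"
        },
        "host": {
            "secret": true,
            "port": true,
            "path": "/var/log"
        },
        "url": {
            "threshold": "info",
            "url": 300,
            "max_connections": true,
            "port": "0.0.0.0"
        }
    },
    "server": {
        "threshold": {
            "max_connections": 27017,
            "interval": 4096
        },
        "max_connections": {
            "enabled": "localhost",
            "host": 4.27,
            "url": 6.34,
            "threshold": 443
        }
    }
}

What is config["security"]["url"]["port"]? "0.0.0.0"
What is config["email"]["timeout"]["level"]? "eu-west-1"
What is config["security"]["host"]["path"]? "/var/log"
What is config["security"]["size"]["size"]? 80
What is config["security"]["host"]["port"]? True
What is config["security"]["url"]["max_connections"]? True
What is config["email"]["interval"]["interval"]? 27017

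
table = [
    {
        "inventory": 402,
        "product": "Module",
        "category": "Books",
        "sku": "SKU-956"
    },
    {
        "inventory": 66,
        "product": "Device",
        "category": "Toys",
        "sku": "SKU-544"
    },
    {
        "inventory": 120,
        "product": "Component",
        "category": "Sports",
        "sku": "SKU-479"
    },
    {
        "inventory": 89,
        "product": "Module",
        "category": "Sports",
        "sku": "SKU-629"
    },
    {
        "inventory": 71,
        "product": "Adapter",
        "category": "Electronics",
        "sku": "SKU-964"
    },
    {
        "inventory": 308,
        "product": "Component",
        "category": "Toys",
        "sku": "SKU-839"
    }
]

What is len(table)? 6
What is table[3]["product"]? "Module"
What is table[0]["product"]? "Module"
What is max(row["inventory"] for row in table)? 402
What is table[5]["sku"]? "SKU-839"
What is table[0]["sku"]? "SKU-956"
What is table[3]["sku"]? "SKU-629"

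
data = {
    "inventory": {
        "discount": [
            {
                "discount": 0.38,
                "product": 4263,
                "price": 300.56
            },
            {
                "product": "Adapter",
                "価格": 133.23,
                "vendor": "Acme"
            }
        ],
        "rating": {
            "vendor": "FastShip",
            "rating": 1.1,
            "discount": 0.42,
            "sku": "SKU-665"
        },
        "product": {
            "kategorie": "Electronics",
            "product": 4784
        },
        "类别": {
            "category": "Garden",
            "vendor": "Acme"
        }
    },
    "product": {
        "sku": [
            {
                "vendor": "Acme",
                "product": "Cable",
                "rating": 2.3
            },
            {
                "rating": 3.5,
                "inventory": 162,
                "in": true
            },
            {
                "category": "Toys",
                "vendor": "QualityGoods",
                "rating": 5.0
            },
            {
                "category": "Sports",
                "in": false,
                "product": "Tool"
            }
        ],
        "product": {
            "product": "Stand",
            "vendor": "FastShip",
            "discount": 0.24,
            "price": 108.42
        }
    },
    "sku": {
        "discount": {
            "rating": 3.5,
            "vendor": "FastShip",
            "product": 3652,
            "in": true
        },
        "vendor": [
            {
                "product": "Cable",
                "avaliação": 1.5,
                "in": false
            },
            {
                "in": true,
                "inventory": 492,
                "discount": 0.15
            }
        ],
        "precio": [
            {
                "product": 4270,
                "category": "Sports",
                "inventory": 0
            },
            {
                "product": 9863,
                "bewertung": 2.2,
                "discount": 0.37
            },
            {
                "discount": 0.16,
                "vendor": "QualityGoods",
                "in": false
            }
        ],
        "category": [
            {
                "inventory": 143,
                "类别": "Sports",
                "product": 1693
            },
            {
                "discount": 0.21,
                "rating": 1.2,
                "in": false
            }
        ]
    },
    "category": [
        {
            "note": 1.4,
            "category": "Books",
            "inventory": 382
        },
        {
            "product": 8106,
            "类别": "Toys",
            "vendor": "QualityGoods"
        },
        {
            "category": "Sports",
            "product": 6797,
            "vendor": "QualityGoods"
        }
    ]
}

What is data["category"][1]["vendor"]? "QualityGoods"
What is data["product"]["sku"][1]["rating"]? 3.5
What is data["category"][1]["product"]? 8106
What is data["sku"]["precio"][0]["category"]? "Sports"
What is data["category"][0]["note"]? 1.4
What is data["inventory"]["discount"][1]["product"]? "Adapter"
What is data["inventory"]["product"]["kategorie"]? "Electronics"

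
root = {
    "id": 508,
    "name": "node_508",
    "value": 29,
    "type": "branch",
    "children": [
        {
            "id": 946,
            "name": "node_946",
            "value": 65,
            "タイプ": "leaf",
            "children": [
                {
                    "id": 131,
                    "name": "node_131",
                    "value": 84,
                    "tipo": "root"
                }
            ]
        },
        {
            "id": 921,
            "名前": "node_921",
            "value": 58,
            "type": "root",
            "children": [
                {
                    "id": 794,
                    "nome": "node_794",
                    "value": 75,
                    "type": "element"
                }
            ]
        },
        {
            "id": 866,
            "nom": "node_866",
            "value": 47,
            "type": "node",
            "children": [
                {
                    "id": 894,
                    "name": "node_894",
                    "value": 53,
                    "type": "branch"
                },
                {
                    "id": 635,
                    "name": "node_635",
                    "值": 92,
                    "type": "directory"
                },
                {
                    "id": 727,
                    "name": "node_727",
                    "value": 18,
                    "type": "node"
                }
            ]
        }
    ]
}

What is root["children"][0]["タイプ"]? "leaf"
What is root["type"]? "branch"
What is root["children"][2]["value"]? 47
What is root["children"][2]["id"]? 866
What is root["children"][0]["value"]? 65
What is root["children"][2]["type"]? "node"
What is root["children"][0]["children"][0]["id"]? 131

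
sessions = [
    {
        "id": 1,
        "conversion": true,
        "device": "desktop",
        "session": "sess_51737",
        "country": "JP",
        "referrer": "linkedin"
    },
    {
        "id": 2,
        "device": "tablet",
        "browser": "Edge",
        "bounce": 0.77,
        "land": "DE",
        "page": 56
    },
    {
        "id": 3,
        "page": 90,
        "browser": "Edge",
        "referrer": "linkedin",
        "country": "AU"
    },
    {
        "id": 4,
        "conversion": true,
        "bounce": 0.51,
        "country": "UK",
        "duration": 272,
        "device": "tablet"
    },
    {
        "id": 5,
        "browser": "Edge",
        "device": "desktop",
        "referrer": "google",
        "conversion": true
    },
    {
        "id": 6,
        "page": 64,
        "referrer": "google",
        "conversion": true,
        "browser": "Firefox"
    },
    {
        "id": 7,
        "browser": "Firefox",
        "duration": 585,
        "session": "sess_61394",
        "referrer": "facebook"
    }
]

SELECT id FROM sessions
[1, 2, 3, 4, 5, 6, 7]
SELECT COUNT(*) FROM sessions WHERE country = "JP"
1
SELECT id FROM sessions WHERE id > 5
[6, 7]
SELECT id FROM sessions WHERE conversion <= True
[1, 4, 5, 6]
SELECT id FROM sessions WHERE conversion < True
[]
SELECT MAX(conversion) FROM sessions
True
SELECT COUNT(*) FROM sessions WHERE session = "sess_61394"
1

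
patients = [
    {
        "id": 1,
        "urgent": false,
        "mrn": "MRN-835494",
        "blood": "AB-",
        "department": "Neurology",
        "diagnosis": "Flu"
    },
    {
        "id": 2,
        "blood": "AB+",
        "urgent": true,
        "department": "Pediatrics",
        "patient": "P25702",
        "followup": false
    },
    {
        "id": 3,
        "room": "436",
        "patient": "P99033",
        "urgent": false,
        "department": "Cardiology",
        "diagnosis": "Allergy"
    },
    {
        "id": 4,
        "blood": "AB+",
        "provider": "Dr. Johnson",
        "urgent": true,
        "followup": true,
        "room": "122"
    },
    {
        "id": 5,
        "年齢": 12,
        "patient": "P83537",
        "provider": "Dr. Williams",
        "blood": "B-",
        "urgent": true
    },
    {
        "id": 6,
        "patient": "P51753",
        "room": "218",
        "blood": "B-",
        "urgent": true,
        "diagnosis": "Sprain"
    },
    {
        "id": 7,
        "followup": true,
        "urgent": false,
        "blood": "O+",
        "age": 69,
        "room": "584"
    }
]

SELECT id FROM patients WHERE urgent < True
[1, 3, 7]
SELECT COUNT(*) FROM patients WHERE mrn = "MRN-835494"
1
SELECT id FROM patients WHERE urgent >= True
[2, 4, 5, 6]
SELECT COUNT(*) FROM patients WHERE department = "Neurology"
1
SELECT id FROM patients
[1, 2, 3, 4, 5, 6, 7]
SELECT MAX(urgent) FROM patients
True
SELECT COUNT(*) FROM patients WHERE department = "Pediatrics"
1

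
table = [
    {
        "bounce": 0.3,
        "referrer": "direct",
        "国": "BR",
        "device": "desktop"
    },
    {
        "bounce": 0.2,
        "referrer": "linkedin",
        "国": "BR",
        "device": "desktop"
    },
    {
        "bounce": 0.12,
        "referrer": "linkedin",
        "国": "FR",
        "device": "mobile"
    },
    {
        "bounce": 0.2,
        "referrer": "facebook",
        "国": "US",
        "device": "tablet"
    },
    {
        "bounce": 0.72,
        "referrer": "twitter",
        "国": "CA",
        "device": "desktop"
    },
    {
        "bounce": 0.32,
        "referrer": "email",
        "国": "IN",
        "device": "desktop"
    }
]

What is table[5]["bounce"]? 0.32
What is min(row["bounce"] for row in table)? 0.12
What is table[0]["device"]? "desktop"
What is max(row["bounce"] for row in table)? 0.72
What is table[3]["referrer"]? "facebook"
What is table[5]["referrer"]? "email"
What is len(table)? 6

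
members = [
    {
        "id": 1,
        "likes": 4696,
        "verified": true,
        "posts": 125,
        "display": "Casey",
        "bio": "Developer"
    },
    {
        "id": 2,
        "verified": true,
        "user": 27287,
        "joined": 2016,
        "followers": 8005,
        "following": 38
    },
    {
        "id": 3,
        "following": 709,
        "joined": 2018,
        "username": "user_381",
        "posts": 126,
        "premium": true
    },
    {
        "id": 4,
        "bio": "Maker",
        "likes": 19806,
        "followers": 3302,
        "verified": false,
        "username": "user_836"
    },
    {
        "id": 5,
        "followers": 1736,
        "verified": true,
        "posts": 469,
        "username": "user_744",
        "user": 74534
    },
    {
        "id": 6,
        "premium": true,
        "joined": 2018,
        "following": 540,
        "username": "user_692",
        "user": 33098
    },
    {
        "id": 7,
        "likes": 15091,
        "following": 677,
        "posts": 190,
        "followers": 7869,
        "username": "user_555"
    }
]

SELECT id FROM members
[1, 2, 3, 4, 5, 6, 7]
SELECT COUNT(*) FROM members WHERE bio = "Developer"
1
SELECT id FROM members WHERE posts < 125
[]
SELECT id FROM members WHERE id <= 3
[1, 2, 3]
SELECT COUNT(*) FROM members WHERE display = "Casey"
1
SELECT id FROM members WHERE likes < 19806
[1, 7]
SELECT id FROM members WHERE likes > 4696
[4, 7]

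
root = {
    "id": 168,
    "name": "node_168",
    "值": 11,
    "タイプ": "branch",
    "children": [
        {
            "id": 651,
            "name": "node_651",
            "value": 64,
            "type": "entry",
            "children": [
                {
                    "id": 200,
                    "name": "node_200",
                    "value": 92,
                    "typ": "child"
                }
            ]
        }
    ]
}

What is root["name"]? "node_168"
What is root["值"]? 11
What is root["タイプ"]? "branch"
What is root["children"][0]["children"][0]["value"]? 92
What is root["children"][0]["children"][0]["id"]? 200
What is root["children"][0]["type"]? "entry"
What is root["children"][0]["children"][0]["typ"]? "child"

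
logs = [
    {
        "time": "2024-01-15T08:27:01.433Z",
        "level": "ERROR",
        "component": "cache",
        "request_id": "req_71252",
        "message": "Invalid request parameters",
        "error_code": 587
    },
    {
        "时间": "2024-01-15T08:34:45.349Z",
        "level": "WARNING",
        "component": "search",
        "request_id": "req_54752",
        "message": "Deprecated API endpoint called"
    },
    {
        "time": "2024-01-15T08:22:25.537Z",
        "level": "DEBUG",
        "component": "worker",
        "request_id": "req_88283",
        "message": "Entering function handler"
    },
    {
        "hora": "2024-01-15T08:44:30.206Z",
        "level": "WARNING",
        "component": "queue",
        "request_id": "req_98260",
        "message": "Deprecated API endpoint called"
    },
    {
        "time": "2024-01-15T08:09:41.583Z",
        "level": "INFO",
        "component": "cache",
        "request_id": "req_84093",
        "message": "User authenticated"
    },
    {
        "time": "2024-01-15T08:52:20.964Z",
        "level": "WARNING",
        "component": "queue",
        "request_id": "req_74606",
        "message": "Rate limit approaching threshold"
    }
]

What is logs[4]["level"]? "INFO"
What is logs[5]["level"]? "WARNING"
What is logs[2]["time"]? "2024-01-15T08:22:25.537Z"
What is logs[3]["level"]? "WARNING"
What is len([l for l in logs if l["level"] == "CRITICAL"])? 0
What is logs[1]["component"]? "search"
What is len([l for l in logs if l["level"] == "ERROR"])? 1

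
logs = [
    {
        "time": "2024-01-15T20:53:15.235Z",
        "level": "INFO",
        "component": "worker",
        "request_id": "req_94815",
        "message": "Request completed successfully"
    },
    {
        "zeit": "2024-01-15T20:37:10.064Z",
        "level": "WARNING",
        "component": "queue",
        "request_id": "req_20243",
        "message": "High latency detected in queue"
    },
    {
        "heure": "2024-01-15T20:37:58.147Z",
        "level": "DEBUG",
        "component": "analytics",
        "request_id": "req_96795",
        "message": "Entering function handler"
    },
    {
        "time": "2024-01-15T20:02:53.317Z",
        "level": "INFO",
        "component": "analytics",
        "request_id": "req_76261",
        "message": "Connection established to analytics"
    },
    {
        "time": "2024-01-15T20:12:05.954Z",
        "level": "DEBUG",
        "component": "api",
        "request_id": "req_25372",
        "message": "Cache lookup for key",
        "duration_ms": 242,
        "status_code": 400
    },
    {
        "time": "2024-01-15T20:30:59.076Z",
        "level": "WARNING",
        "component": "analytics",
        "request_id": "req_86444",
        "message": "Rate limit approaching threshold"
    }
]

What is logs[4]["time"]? "2024-01-15T20:12:05.954Z"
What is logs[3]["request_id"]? "req_76261"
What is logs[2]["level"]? "DEBUG"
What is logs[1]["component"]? "queue"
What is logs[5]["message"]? "Rate limit approaching threshold"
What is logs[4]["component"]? "api"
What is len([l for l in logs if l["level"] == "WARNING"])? 2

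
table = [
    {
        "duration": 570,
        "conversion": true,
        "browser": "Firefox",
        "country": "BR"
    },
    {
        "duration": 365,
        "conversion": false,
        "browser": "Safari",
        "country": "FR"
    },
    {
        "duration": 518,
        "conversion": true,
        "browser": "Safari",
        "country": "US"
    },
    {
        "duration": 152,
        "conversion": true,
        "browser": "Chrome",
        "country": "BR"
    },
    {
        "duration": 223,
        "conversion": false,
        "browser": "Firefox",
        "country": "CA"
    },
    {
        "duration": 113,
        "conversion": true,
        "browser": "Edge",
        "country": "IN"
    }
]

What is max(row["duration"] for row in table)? 570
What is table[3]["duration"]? 152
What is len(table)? 6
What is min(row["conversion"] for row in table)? False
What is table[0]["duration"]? 570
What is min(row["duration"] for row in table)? 113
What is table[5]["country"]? "IN"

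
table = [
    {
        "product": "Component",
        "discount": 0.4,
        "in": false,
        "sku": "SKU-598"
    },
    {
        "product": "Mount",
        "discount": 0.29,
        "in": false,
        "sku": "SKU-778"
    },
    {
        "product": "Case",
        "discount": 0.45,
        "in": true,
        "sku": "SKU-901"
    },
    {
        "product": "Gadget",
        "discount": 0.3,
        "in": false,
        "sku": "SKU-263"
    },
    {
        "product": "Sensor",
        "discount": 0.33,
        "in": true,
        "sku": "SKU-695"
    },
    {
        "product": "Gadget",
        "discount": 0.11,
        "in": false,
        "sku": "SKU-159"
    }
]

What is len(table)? 6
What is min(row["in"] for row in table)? False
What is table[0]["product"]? "Component"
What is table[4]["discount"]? 0.33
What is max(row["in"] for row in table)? True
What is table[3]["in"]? False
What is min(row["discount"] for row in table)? 0.11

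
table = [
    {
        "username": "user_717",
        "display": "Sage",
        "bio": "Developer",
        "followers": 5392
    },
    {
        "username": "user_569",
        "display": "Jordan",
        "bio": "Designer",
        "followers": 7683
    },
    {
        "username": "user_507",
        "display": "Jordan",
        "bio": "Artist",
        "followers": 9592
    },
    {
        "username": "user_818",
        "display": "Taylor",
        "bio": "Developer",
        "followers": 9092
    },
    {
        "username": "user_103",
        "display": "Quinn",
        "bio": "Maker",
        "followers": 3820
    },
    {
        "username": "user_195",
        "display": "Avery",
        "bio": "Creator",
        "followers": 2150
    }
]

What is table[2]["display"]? "Jordan"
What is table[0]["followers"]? 5392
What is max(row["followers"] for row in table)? 9592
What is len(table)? 6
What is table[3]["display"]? "Taylor"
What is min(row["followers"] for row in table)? 2150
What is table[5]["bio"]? "Creator"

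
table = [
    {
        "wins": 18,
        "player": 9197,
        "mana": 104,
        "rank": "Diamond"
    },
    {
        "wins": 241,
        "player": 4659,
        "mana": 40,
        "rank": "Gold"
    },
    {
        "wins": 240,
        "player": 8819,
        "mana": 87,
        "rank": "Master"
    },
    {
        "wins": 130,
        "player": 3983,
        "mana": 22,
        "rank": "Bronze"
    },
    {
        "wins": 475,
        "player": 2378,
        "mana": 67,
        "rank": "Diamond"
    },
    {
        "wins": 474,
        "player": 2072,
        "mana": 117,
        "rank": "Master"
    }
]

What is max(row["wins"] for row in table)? 475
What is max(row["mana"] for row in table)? 117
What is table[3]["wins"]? 130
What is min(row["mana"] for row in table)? 22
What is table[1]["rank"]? "Gold"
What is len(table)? 6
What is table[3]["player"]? 3983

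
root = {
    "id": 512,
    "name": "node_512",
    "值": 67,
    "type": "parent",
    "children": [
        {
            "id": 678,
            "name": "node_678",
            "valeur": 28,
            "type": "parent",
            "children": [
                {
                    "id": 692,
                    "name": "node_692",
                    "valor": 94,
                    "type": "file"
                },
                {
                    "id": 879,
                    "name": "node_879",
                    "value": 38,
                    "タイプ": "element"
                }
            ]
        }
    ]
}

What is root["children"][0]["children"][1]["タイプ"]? "element"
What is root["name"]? "node_512"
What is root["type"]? "parent"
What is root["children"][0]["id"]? 678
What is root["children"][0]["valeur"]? 28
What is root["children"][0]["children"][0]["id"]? 692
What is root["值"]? 67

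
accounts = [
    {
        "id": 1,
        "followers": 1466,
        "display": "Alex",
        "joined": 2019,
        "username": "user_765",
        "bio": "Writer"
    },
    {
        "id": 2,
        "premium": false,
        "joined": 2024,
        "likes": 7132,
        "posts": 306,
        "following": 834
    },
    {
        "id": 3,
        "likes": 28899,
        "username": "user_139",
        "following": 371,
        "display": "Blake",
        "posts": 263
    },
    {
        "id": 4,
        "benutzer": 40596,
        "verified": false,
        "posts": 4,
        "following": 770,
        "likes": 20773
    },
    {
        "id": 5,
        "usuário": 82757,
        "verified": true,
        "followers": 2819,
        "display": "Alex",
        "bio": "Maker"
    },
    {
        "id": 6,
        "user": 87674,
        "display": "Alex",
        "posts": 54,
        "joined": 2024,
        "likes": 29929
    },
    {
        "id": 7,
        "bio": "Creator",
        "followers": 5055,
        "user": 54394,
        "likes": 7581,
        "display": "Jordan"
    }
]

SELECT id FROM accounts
[1, 2, 3, 4, 5, 6, 7]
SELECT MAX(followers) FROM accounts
5055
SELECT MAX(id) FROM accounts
7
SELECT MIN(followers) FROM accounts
1466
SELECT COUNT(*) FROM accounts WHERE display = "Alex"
3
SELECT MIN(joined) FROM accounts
2019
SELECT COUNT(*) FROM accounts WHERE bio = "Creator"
1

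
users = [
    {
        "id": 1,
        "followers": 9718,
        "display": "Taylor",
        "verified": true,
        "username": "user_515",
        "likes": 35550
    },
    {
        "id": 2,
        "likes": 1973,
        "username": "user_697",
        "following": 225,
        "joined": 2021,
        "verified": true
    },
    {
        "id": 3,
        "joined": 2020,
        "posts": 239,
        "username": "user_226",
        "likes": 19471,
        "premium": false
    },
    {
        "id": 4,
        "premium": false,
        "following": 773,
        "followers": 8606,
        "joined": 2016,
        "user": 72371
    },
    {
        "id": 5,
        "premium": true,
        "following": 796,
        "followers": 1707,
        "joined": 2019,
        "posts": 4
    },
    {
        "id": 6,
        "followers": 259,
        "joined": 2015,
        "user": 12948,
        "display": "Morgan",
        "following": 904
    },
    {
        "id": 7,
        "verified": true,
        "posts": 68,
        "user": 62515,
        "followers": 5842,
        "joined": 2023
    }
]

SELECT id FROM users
[1, 2, 3, 4, 5, 6, 7]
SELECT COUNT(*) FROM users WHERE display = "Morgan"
1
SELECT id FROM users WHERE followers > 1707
[1, 4, 7]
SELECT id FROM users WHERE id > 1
[2, 3, 4, 5, 6, 7]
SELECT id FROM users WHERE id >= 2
[2, 3, 4, 5, 6, 7]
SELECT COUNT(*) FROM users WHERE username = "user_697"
1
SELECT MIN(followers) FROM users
259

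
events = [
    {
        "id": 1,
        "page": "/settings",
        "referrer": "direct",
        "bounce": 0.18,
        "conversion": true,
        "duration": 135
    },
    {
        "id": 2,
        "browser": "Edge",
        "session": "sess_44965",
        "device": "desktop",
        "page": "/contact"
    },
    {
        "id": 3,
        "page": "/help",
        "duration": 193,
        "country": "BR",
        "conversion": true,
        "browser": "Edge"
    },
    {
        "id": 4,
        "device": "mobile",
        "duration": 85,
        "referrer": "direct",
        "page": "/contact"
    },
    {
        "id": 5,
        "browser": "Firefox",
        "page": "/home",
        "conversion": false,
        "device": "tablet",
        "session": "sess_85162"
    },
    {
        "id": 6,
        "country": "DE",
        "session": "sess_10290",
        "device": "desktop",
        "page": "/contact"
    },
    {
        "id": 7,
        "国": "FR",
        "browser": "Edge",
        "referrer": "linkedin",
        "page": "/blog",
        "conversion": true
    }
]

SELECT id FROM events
[1, 2, 3, 4, 5, 6, 7]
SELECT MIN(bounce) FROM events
0.18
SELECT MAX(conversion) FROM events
True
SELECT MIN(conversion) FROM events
False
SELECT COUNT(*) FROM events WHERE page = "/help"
1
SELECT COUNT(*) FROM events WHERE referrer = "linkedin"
1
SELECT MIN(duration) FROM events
85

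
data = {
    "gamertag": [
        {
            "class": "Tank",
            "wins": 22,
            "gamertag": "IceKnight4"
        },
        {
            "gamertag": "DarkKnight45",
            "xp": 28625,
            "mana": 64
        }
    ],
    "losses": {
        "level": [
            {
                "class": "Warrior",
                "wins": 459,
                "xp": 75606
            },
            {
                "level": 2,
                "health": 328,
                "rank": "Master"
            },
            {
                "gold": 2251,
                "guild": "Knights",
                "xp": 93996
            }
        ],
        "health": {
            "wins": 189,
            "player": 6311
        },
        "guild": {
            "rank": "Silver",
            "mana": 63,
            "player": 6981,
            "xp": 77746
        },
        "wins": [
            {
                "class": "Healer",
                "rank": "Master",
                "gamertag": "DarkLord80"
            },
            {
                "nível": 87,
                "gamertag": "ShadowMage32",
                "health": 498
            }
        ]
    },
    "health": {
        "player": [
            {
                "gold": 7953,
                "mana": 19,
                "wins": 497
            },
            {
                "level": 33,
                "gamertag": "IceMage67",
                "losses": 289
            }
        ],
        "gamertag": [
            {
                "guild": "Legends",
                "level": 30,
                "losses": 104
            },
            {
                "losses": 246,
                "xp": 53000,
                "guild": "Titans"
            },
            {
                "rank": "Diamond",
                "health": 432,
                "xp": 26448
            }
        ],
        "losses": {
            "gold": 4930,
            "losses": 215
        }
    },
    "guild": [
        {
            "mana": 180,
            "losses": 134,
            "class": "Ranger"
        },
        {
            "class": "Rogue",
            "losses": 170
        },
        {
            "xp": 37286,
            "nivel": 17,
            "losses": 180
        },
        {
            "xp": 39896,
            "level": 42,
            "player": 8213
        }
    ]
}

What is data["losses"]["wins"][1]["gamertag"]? "ShadowMage32"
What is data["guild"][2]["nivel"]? 17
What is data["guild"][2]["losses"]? 180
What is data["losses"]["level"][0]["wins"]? 459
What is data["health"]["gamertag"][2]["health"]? 432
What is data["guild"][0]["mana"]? 180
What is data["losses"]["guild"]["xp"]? 77746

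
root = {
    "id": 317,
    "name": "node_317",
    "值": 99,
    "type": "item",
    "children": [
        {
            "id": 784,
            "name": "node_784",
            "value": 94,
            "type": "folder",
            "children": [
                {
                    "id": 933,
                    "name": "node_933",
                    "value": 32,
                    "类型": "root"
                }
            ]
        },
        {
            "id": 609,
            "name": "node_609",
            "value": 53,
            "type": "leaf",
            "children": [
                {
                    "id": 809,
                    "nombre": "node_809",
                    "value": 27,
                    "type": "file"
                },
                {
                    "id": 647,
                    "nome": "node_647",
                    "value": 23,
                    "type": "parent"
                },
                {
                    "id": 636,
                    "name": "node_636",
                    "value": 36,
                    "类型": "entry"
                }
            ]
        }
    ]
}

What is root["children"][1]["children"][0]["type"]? "file"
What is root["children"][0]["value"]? 94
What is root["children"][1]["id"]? 609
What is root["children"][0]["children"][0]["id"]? 933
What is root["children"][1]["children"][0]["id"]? 809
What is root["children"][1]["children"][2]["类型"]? "entry"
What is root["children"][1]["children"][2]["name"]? "node_636"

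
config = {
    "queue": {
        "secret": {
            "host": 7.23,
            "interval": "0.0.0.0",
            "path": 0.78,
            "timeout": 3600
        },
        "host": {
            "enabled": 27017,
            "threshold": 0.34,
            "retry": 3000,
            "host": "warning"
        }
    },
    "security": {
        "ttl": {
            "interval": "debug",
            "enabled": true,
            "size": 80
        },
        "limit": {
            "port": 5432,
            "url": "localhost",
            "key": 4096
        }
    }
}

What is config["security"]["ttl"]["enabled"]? True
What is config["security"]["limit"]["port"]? 5432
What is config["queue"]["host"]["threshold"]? 0.34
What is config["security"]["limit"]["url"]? "localhost"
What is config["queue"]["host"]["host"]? "warning"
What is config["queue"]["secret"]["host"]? 7.23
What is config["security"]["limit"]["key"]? 4096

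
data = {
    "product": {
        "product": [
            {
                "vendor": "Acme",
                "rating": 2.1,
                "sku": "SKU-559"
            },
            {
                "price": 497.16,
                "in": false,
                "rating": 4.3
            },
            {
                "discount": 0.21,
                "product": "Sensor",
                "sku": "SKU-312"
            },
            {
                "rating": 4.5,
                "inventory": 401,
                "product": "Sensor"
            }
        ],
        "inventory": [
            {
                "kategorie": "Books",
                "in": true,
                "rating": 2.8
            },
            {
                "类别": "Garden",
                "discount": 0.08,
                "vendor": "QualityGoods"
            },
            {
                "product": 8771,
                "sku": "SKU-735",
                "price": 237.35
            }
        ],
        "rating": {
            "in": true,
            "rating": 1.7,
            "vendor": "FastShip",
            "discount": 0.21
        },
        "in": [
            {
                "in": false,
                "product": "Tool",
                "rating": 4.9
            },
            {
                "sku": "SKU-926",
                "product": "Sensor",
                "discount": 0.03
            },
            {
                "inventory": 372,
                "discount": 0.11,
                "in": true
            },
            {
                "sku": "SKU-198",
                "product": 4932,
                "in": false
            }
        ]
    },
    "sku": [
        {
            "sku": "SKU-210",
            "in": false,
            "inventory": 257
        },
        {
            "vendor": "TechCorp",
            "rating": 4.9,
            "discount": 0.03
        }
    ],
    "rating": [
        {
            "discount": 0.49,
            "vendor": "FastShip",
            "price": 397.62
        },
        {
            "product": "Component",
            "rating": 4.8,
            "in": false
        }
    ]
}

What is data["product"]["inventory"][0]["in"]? True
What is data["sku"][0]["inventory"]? 257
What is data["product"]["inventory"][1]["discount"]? 0.08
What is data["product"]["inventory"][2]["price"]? 237.35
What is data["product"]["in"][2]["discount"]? 0.11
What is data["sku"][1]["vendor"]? "TechCorp"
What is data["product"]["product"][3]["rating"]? 4.5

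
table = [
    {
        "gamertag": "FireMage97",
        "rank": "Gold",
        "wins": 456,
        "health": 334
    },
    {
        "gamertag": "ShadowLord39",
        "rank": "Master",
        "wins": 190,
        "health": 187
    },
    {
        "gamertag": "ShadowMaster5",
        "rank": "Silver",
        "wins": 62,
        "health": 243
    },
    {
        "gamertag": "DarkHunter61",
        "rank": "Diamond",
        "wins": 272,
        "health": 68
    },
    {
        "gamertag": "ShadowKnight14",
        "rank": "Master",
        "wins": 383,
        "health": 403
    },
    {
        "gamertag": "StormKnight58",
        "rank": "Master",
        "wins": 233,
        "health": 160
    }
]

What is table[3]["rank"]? "Diamond"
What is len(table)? 6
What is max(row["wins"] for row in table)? 456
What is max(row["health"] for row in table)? 403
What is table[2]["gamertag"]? "ShadowMaster5"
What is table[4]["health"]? 403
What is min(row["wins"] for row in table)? 62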